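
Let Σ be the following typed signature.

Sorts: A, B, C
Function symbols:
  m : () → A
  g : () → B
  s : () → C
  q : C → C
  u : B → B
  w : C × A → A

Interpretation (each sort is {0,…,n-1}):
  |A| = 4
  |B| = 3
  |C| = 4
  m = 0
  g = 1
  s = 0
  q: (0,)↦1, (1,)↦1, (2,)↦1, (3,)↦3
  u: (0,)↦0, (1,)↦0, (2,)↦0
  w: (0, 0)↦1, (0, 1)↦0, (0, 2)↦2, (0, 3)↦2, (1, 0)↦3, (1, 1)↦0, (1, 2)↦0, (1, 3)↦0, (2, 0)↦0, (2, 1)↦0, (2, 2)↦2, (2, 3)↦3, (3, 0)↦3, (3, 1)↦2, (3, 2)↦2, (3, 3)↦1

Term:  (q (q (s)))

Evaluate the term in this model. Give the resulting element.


value = 1

  s = 0
  (q (s)) = q(0,) = 1
  (q (q (s))) = q(1,) = 1


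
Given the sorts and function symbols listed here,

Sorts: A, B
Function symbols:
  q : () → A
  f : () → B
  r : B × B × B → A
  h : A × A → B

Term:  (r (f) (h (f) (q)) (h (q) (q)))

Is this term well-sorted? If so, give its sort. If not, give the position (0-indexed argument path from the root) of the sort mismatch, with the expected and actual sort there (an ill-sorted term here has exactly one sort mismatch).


ill-sorted at position [1, 0]: expected A, got B

  (f) : B
    (f) : B
    (q) : A
  (h (f) (q)) : ✗ arg 0 at [1, 0] has sort B, expected A
    (q) : A
    (q) : A
  (h (q) (q)) : B


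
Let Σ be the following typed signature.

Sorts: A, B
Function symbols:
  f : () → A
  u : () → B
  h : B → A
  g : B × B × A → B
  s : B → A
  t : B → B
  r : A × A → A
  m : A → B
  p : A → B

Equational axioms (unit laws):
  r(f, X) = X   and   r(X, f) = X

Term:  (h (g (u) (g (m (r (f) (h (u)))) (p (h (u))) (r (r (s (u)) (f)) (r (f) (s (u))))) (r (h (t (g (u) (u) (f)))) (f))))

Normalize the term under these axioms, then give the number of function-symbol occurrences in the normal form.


size = 21

1. (h (g (u) (g (m (r (f) (h (u)))) (p (h (u))) (r (r (s (u)) (f)) (r (f) (s (u))))) (r (h (t (g (u) (u) (f)))) (f))))  →  (h (g (u) (g (m (h (u))) (p (h (u))) (r (r (s (u)) (f)) (r (f) (s (u))))) (r (h (t (g (u) (u) (f)))) (f))))
2. (h (g (u) (g (m (h (u))) (p (h (u))) (r (r (s (u)) (f)) (r (f) (s (u))))) (r (h (t (g (u) (u) (f)))) (f))))  →  (h (g (u) (g (m (h (u))) (p (h (u))) (r (s (u)) (r (f) (s (u))))) (r (h (t (g (u) (u) (f)))) (f))))
3. (h (g (u) (g (m (h (u))) (p (h (u))) (r (s (u)) (r (f) (s (u))))) (r (h (t (g (u) (u) (f)))) (f))))  →  (h (g (u) (g (m (h (u))) (p (h (u))) (r (s (u)) (s (u)))) (r (h (t (g (u) (u) (f)))) (f))))
4. (h (g (u) (g (m (h (u))) (p (h (u))) (r (s (u)) (s (u)))) (r (h (t (g (u) (u) (f)))) (f))))  →  (h (g (u) (g (m (h (u))) (p (h (u))) (r (s (u)) (s (u)))) (h (t (g (u) (u) (f))))))
normal form: (h (g (u) (g (m (h (u))) (p (h (u))) (r (s (u)) (s (u)))) (h (t (g (u) (u) (f))))))


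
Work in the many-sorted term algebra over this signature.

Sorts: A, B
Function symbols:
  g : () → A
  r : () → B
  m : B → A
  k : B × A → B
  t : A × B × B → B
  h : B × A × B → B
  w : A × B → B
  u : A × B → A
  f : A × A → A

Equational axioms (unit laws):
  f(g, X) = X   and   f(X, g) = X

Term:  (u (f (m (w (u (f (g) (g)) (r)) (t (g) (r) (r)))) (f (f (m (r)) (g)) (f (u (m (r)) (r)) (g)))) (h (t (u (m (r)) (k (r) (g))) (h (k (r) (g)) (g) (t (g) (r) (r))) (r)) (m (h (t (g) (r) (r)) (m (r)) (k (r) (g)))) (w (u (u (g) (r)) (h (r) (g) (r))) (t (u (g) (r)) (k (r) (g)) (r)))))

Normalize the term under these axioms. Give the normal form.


1. (u (f (m (w (u (f (g) (g)) (r)) (t (g) (r) (r)))) (f (f (m (r)) (g)) (f (u (m (r)) (r)) (g)))) (h (t (u (m (r)) (k (r) (g))) (h (k (r) (g)) (g) (t (g) (r) (r))) (r)) (m (h (t (g) (r) (r)) (m (r)) (k (r) (g)))) (w (u (u (g) (r)) (h (r) (g) (r))) (t (u (g) (r)) (k (r) (g)) (r)))))  →  (u (f (m (w (u (g) (r)) (t (g) (r) (r)))) (f (f (m (r)) (g)) (f (u (m (r)) (r)) (g)))) (h (t (u (m (r)) (k (r) (g))) (h (k (r) (g)) (g) (t (g) (r) (r))) (r)) (m (h (t (g) (r) (r)) (m (r)) (k (r) (g)))) (w (u (u (g) (r)) (h (r) (g) (r))) (t (u (g) (r)) (k (r) (g)) (r)))))
2. (u (f (m (w (u (g) (r)) (t (g) (r) (r)))) (f (f (m (r)) (g)) (f (u (m (r)) (r)) (g)))) (h (t (u (m (r)) (k (r) (g))) (h (k (r) (g)) (g) (t (g) (r) (r))) (r)) (m (h (t (g) (r) (r)) (m (r)) (k (r) (g)))) (w (u (u (g) (r)) (h (r) (g) (r))) (t (u (g) (r)) (k (r) (g)) (r)))))  →  (u (f (m (w (u (g) (r)) (t (g) (r) (r)))) (f (m (r)) (f (u (m (r)) (r)) (g)))) (h (t (u (m (r)) (k (r) (g))) (h (k (r) (g)) (g) (t (g) (r) (r))) (r)) (m (h (t (g) (r) (r)) (m (r)) (k (r) (g)))) (w (u (u (g) (r)) (h (r) (g) (r))) (t (u (g) (r)) (k (r) (g)) (r)))))
3. (u (f (m (w (u (g) (r)) (t (g) (r) (r)))) (f (m (r)) (f (u (m (r)) (r)) (g)))) (h (t (u (m (r)) (k (r) (g))) (h (k (r) (g)) (g) (t (g) (r) (r))) (r)) (m (h (t (g) (r) (r)) (m (r)) (k (r) (g)))) (w (u (u (g) (r)) (h (r) (g) (r))) (t (u (g) (r)) (k (r) (g)) (r)))))  →  (u (f (m (w (u (g) (r)) (t (g) (r) (r)))) (f (m (r)) (u (m (r)) (r)))) (h (t (u (m (r)) (k (r) (g))) (h (k (r) (g)) (g) (t (g) (r) (r))) (r)) (m (h (t (g) (r) (r)) (m (r)) (k (r) (g)))) (w (u (u (g) (r)) (h (r) (g) (r))) (t (u (g) (r)) (k (r) (g)) (r)))))

normal form = (u (f (m (w (u (g) (r)) (t (g) (r) (r)))) (f (m (r)) (u (m (r)) (r)))) (h (t (u (m (r)) (k (r) (g))) (h (k (r) (g)) (g) (t (g) (r) (r))) (r)) (m (h (t (g) (r) (r)) (m (r)) (k (r) (g)))) (w (u (u (g) (r)) (h (r) (g) (r))) (t (u (g) (r)) (k (r) (g)) (r)))))


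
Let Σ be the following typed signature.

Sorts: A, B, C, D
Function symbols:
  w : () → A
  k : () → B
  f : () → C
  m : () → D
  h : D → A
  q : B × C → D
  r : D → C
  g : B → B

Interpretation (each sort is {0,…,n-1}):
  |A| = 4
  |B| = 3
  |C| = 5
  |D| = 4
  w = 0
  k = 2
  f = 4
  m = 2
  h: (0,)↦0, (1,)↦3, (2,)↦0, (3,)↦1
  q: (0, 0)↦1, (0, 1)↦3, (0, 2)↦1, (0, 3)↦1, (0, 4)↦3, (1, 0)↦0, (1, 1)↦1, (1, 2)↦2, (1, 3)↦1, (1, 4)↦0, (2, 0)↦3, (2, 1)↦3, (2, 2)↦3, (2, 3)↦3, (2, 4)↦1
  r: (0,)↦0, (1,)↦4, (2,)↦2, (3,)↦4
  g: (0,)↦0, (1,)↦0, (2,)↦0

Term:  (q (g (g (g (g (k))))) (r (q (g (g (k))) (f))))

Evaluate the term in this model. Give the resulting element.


  k = 2
  (g (k)) = g(2,) = 0
  (g (g (k))) = g(0,) = 0
  (g (g (g (k)))) = g(0,) = 0
  (g (g (g (g (k))))) = g(0,) = 0
  k = 2
  (g (k)) = g(2,) = 0
  (g (g (k))) = g(0,) = 0
  f = 4
  (q (g (g (k))) (f)) = q(0, 4) = 3
  (r (q (g (g (k))) (f))) = r(3,) = 4
  (q (g (g (g (g (k))))) (r (q (g (g (k))) (f)))) = q(0, 4) = 3

value = 3


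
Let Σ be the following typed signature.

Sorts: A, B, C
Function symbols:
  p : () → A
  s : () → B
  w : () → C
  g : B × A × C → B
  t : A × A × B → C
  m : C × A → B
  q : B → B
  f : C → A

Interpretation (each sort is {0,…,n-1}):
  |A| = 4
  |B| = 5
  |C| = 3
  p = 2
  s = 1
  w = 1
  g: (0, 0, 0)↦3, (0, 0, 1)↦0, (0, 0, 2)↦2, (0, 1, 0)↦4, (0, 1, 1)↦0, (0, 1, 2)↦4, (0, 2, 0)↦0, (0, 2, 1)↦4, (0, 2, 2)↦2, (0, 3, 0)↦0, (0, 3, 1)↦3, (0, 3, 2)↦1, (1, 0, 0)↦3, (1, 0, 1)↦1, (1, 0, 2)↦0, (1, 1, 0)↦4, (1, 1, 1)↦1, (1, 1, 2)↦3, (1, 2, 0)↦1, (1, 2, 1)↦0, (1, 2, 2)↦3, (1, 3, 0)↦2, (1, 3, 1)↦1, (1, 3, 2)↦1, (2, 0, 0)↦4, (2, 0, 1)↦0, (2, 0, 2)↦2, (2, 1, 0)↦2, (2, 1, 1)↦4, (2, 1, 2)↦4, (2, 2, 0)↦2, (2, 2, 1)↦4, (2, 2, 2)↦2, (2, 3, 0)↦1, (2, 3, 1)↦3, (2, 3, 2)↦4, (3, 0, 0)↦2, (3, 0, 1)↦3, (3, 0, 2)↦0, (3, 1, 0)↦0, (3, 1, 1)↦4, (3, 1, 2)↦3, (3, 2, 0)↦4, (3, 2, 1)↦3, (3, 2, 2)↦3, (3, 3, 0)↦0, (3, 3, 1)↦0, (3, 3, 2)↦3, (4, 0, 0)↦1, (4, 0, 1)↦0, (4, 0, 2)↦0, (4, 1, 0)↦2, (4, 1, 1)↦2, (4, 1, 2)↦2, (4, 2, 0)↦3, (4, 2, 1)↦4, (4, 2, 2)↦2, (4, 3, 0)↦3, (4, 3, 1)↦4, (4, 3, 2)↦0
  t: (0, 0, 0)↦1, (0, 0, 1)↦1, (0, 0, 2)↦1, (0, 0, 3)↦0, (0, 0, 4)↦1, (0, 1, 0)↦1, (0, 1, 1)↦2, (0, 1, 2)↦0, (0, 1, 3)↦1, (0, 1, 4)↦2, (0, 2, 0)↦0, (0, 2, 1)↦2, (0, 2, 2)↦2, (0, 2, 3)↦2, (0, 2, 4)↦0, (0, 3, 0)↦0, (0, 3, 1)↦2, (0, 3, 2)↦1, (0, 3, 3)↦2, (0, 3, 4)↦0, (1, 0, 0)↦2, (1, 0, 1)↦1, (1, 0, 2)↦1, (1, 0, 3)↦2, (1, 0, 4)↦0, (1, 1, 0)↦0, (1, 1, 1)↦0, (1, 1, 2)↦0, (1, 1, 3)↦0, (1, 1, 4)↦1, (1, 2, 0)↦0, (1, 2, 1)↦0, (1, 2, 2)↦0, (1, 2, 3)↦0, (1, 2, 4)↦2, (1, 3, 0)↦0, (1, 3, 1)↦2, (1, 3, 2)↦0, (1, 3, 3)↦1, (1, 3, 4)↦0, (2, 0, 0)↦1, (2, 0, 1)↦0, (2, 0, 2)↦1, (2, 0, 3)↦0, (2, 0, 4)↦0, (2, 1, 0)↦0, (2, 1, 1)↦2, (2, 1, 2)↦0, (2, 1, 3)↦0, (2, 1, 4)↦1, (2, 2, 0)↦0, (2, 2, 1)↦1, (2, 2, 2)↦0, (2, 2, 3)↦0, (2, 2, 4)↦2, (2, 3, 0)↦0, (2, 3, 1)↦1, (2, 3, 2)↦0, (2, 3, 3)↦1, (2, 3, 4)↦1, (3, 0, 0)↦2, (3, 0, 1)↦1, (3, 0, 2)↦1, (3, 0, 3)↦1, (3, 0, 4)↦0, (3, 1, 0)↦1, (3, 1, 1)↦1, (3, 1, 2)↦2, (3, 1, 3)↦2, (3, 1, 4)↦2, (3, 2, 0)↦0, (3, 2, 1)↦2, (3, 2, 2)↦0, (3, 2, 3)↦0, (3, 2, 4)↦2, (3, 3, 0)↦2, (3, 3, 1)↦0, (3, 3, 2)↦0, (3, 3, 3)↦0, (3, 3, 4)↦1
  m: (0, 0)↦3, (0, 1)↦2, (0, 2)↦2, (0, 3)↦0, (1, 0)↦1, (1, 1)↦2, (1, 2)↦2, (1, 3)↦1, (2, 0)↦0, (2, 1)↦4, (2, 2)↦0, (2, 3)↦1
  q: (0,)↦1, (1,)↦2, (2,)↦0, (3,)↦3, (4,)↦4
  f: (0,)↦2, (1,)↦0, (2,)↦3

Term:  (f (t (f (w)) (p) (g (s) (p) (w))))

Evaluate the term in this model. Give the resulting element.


value = 2

  w = 1
  (f (w)) = f(1,) = 0
  p = 2
  s = 1
  p = 2
  w = 1
  (g (s) (p) (w)) = g(1, 2, 1) = 0
  (t (f (w)) (p) (g (s) (p) (w))) = t(0, 2, 0) = 0
  (f (t (f (w)) (p) (g (s) (p) (w)))) = f(0,) = 2


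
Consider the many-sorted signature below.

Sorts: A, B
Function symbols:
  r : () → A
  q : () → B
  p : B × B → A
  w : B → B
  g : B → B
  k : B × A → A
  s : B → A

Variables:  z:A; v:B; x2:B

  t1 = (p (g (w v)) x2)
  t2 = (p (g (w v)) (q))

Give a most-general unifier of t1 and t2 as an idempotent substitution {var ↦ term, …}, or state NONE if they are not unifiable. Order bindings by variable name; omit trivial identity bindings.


{x2 ↦ (q)}


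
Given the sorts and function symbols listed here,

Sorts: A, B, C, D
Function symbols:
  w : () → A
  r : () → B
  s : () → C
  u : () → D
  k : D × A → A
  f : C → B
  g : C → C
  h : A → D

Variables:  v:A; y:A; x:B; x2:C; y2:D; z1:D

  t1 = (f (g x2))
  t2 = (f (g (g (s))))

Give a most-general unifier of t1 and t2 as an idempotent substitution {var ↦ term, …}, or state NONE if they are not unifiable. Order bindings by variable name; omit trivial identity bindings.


{x2 ↦ (g (s))}


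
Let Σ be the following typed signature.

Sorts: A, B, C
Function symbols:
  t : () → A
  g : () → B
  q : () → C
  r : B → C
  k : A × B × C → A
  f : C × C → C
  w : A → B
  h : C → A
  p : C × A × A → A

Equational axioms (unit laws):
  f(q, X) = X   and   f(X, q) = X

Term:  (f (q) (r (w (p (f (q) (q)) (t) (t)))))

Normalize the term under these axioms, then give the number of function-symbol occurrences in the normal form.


size = 6

1. (f (q) (r (w (p (f (q) (q)) (t) (t)))))  →  (r (w (p (f (q) (q)) (t) (t))))
2. (r (w (p (f (q) (q)) (t) (t))))  →  (r (w (p (q) (t) (t))))
normal form: (r (w (p (q) (t) (t))))


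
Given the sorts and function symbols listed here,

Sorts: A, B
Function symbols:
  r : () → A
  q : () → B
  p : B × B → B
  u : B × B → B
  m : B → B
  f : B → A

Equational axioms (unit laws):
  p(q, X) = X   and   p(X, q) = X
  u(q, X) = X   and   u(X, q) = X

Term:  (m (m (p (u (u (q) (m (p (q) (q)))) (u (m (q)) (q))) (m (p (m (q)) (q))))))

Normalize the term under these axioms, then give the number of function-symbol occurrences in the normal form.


size = 11

1. (m (m (p (u (u (q) (m (p (q) (q)))) (u (m (q)) (q))) (m (p (m (q)) (q))))))  →  (m (m (p (u (m (p (q) (q))) (u (m (q)) (q))) (m (p (m (q)) (q))))))
2. (m (m (p (u (m (p (q) (q))) (u (m (q)) (q))) (m (p (m (q)) (q))))))  →  (m (m (p (u (m (q)) (u (m (q)) (q))) (m (p (m (q)) (q))))))
3. (m (m (p (u (m (q)) (u (m (q)) (q))) (m (p (m (q)) (q))))))  →  (m (m (p (u (m (q)) (m (q))) (m (p (m (q)) (q))))))
4. (m (m (p (u (m (q)) (m (q))) (m (p (m (q)) (q))))))  →  (m (m (p (u (m (q)) (m (q))) (m (m (q))))))
normal form: (m (m (p (u (m (q)) (m (q))) (m (m (q))))))


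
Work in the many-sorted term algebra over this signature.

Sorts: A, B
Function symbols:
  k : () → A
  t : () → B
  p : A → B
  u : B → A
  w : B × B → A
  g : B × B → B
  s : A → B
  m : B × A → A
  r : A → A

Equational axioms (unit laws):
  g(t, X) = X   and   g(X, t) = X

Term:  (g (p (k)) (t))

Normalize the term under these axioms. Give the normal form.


normal form = (p (k))

1. (g (p (k)) (t))  →  (p (k))


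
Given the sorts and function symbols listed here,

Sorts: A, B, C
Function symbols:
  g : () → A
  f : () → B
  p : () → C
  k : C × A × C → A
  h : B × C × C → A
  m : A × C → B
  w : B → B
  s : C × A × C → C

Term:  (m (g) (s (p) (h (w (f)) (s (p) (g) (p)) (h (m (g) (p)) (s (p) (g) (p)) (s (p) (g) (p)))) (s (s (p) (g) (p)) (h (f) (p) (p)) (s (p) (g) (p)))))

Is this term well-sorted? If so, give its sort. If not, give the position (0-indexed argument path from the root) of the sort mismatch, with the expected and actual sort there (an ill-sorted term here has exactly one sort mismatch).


ill-sorted at position [1, 1, 2]: expected C, got A

  (g) : A
    (p) : C
        (f) : B
      (w (f)) : B
        (p) : C
        (g) : A
        (p) : C
      (s (p) (g) (p)) : C
          (g) : A
          (p) : C
        (m (g) (p)) : B
          (p) : C
          (g) : A
          (p) : C
        (s (p) (g) (p)) : C
          (p) : C
          (g) : A
          (p) : C
        (s (p) (g) (p)) : C
      (h (m (g) (p)) (s (p) (g) (p)) (s (p) (g) (p))) : A
    (h (w (f)) (s (p) (g) (p)) (h (m (g) (p)) (s (p) (g) (p)) (s (p) (g) (p)))) : ✗ arg 2 at [1, 1, 2] has sort A, expected C
        (p) : C
        (g) : A
        (p) : C
      (s (p) (g) (p)) : C
        (f) : B
        (p) : C
        (p) : C
      (h (f) (p) (p)) : A
        (p) : C
        (g) : A
        (p) : C
      (s (p) (g) (p)) : C
    (s (s (p) (g) (p)) (h (f) (p) (p)) (s (p) (g) (p))) : C


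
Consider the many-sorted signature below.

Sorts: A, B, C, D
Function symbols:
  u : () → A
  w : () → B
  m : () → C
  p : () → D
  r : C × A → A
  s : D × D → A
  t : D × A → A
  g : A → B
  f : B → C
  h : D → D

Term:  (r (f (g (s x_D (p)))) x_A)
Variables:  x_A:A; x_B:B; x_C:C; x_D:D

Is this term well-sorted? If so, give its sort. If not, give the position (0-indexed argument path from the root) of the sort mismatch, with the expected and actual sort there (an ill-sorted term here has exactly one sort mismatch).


well-sorted; sort = A

        x_D : D
        (p) : D
      (s x_D (p)) : A
    (g (s x_D (p))) : B
  (f (g (s x_D (p)))) : C
  x_A : A
(r (f (g (s x_D (p)))) x_A) : A


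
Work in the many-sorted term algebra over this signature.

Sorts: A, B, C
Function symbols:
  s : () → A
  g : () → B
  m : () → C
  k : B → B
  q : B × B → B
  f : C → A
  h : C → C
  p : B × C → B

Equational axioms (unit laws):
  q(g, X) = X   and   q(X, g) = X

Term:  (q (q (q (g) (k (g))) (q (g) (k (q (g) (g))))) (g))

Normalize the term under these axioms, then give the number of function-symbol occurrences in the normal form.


1. (q (q (q (g) (k (g))) (q (g) (k (q (g) (g))))) (g))  →  (q (q (g) (k (g))) (q (g) (k (q (g) (g)))))
2. (q (q (g) (k (g))) (q (g) (k (q (g) (g)))))  →  (q (k (g)) (q (g) (k (q (g) (g)))))
3. (q (k (g)) (q (g) (k (q (g) (g)))))  →  (q (k (g)) (k (q (g) (g))))
4. (q (k (g)) (k (q (g) (g))))  →  (q (k (g)) (k (g)))
normal form: (q (k (g)) (k (g)))

size = 5


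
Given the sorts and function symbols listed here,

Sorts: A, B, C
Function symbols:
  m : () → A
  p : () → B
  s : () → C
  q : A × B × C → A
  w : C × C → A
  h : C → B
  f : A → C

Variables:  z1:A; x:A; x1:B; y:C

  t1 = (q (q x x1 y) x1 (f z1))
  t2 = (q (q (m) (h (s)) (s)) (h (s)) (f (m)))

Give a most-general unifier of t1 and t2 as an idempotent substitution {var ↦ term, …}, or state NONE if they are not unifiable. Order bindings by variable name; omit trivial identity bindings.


{x ↦ (m), x1 ↦ (h (s)), y ↦ (s), z1 ↦ (m)}


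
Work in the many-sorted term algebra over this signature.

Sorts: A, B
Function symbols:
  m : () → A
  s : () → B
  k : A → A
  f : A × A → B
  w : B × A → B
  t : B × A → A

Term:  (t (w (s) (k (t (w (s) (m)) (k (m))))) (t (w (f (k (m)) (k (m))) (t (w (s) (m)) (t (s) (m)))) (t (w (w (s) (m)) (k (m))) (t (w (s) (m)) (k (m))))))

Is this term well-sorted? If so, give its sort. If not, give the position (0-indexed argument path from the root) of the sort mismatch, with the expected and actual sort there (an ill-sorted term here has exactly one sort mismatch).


well-sorted; sort = A

    (s) : B
          (s) : B
          (m) : A
        (w (s) (m)) : B
          (m) : A
        (k (m)) : A
      (t (w (s) (m)) (k (m))) : A
    (k (t (w (s) (m)) (k (m)))) : A
  (w (s) (k (t (w (s) (m)) (k (m))))) : B
          (m) : A
        (k (m)) : A
          (m) : A
        (k (m)) : A
      (f (k (m)) (k (m))) : B
          (s) : B
          (m) : A
        (w (s) (m)) : B
          (s) : B
          (m) : A
        (t (s) (m)) : A
      (t (w (s) (m)) (t (s) (m))) : A
    (w (f (k (m)) (k (m))) (t (w (s) (m)) (t (s) (m)))) : B
          (s) : B
          (m) : A
        (w (s) (m)) : B
          (m) : A
        (k (m)) : A
      (w (w (s) (m)) (k (m))) : B
          (s) : B
          (m) : A
        (w (s) (m)) : B
          (m) : A
        (k (m)) : A
      (t (w (s) (m)) (k (m))) : A
    (t (w (w (s) (m)) (k (m))) (t (w (s) (m)) (k (m)))) : A
  (t (w (f (k (m)) (k (m))) (t (w (s) (m)) (t (s) (m)))) (t (w (w (s) (m)) (k (m))) (t (w (s) (m)) (k (m))))) : A
(t (w (s) (k (t (w (s) (m)) (k (m))))) (t (w (f (k (m)) (k (m))) (t (w (s) (m)) (t (s) (m)))) (t (w (w (s) (m)) (k (m))) (t (w (s) (m)) (k (m)))))) : A


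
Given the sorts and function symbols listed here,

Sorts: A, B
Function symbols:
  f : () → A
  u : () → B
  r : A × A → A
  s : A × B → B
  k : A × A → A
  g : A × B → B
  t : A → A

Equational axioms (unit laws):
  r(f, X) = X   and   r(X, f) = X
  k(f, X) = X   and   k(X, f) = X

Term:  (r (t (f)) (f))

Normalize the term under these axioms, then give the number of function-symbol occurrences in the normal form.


1. (r (t (f)) (f))  →  (t (f))
normal form: (t (f))

size = 2


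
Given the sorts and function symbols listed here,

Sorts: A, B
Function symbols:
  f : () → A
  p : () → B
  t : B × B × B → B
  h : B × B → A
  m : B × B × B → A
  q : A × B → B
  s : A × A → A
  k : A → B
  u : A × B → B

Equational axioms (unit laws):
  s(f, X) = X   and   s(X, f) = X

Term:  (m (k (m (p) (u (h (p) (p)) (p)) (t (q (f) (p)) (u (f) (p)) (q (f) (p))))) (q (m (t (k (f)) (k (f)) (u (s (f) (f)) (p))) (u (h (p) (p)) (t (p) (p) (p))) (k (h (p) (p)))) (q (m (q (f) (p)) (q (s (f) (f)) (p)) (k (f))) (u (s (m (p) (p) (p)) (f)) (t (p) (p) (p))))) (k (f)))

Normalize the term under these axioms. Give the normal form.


1. (m (k (m (p) (u (h (p) (p)) (p)) (t (q (f) (p)) (u (f) (p)) (q (f) (p))))) (q (m (t (k (f)) (k (f)) (u (s (f) (f)) (p))) (u (h (p) (p)) (t (p) (p) (p))) (k (h (p) (p)))) (q (m (q (f) (p)) (q (s (f) (f)) (p)) (k (f))) (u (s (m (p) (p) (p)) (f)) (t (p) (p) (p))))) (k (f)))  →  (m (k (m (p) (u (h (p) (p)) (p)) (t (q (f) (p)) (u (f) (p)) (q (f) (p))))) (q (m (t (k (f)) (k (f)) (u (f) (p))) (u (h (p) (p)) (t (p) (p) (p))) (k (h (p) (p)))) (q (m (q (f) (p)) (q (s (f) (f)) (p)) (k (f))) (u (s (m (p) (p) (p)) (f)) (t (p) (p) (p))))) (k (f)))
2. (m (k (m (p) (u (h (p) (p)) (p)) (t (q (f) (p)) (u (f) (p)) (q (f) (p))))) (q (m (t (k (f)) (k (f)) (u (f) (p))) (u (h (p) (p)) (t (p) (p) (p))) (k (h (p) (p)))) (q (m (q (f) (p)) (q (s (f) (f)) (p)) (k (f))) (u (s (m (p) (p) (p)) (f)) (t (p) (p) (p))))) (k (f)))  →  (m (k (m (p) (u (h (p) (p)) (p)) (t (q (f) (p)) (u (f) (p)) (q (f) (p))))) (q (m (t (k (f)) (k (f)) (u (f) (p))) (u (h (p) (p)) (t (p) (p) (p))) (k (h (p) (p)))) (q (m (q (f) (p)) (q (f) (p)) (k (f))) (u (s (m (p) (p) (p)) (f)) (t (p) (p) (p))))) (k (f)))
3. (m (k (m (p) (u (h (p) (p)) (p)) (t (q (f) (p)) (u (f) (p)) (q (f) (p))))) (q (m (t (k (f)) (k (f)) (u (f) (p))) (u (h (p) (p)) (t (p) (p) (p))) (k (h (p) (p)))) (q (m (q (f) (p)) (q (f) (p)) (k (f))) (u (s (m (p) (p) (p)) (f)) (t (p) (p) (p))))) (k (f)))  →  (m (k (m (p) (u (h (p) (p)) (p)) (t (q (f) (p)) (u (f) (p)) (q (f) (p))))) (q (m (t (k (f)) (k (f)) (u (f) (p))) (u (h (p) (p)) (t (p) (p) (p))) (k (h (p) (p)))) (q (m (q (f) (p)) (q (f) (p)) (k (f))) (u (m (p) (p) (p)) (t (p) (p) (p))))) (k (f)))

normal form = (m (k (m (p) (u (h (p) (p)) (p)) (t (q (f) (p)) (u (f) (p)) (q (f) (p))))) (q (m (t (k (f)) (k (f)) (u (f) (p))) (u (h (p) (p)) (t (p) (p) (p))) (k (h (p) (p)))) (q (m (q (f) (p)) (q (f) (p)) (k (f))) (u (m (p) (p) (p)) (t (p) (p) (p))))) (k (f)))


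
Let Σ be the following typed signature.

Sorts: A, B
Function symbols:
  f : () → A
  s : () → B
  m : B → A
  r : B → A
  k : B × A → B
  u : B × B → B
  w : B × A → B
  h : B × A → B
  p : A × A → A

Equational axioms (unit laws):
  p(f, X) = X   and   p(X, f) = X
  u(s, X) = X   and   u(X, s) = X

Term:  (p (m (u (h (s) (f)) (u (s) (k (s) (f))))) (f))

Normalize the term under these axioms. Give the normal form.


normal form = (m (u (h (s) (f)) (k (s) (f))))

1. (p (m (u (h (s) (f)) (u (s) (k (s) (f))))) (f))  →  (m (u (h (s) (f)) (u (s) (k (s) (f)))))
2. (m (u (h (s) (f)) (u (s) (k (s) (f)))))  →  (m (u (h (s) (f)) (k (s) (f))))


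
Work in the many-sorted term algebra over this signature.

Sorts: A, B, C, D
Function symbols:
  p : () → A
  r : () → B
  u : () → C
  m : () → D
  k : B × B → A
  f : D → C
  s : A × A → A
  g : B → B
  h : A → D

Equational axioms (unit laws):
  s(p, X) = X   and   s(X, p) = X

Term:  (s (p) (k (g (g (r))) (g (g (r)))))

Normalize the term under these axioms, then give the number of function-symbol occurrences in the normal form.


1. (s (p) (k (g (g (r))) (g (g (r)))))  →  (k (g (g (r))) (g (g (r))))
normal form: (k (g (g (r))) (g (g (r))))

size = 7


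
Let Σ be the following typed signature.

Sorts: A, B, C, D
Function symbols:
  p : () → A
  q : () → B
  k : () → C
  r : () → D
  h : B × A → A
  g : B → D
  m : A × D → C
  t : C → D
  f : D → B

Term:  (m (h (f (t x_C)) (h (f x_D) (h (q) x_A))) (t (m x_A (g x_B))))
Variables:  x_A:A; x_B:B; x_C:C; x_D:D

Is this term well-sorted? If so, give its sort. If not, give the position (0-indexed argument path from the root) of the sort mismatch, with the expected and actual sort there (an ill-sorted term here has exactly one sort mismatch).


well-sorted; sort = C

        x_C : C
      (t x_C) : D
    (f (t x_C)) : B
        x_D : D
      (f x_D) : B
        (q) : B
        x_A : A
      (h (q) x_A) : A
    (h (f x_D) (h (q) x_A)) : A
  (h (f (t x_C)) (h (f x_D) (h (q) x_A))) : A
      x_A : A
        x_B : B
      (g x_B) : D
    (m x_A (g x_B)) : C
  (t (m x_A (g x_B))) : D
(m (h (f (t x_C)) (h (f x_D) (h (q) x_A))) (t (m x_A (g x_B)))) : C


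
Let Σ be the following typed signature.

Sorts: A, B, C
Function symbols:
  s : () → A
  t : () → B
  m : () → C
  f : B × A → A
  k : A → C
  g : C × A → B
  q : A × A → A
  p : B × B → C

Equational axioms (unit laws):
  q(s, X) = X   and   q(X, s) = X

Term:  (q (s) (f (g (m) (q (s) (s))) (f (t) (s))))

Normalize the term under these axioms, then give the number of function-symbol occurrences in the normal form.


1. (q (s) (f (g (m) (q (s) (s))) (f (t) (s))))  →  (f (g (m) (q (s) (s))) (f (t) (s)))
2. (f (g (m) (q (s) (s))) (f (t) (s)))  →  (f (g (m) (s)) (f (t) (s)))
normal form: (f (g (m) (s)) (f (t) (s)))

size = 7


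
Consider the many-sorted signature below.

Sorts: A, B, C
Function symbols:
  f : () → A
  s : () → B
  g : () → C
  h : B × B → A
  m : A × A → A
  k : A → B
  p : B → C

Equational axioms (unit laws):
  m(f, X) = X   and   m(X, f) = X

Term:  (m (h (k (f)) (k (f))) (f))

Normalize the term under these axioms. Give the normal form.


1. (m (h (k (f)) (k (f))) (f))  →  (h (k (f)) (k (f)))

normal form = (h (k (f)) (k (f)))


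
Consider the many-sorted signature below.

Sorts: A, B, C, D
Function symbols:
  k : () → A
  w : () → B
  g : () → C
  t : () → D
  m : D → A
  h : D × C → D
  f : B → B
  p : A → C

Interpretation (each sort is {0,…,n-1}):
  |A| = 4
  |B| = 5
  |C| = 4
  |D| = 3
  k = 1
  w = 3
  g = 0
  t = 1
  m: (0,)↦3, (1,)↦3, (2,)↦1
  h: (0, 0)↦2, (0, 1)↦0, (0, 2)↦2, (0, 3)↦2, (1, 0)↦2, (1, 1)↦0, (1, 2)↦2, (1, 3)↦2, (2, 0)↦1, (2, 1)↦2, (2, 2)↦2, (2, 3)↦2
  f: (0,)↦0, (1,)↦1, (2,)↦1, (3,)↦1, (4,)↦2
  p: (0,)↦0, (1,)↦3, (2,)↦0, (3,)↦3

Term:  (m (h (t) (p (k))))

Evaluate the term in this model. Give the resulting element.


  t = 1
  k = 1
  (p (k)) = p(1,) = 3
  (h (t) (p (k))) = h(1, 3) = 2
  (m (h (t) (p (k)))) = m(2,) = 1

value = 1


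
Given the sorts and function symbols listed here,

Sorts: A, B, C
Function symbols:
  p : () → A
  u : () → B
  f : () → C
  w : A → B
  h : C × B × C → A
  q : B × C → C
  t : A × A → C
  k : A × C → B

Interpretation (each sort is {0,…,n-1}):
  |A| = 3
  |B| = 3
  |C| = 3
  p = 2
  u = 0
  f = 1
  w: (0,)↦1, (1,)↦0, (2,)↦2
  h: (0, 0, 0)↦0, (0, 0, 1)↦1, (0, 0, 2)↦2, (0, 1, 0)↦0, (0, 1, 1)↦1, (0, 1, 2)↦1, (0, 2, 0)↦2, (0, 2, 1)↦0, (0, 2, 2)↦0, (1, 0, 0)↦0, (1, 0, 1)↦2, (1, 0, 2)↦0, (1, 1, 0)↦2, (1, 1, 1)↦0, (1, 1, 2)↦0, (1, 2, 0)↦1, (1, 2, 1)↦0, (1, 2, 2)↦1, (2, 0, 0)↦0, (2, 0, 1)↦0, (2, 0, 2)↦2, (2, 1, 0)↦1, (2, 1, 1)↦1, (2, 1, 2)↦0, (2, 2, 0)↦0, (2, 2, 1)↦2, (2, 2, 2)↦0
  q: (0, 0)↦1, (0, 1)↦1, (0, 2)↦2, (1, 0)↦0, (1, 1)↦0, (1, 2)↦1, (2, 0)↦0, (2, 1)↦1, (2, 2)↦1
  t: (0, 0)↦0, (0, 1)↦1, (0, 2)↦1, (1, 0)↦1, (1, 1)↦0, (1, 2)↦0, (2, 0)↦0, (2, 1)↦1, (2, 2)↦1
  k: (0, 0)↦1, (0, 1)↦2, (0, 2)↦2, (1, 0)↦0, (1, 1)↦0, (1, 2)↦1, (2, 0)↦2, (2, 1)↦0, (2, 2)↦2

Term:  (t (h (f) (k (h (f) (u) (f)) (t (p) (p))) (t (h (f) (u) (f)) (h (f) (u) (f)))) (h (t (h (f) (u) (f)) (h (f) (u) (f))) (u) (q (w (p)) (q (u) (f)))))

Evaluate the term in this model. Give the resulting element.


value = 1

  f = 1
  f = 1
  u = 0
  f = 1
  (h (f) (u) (f)) = h(1, 0, 1) = 2
  p = 2
  p = 2
  (t (p) (p)) = t(2, 2) = 1
  (k (h (f) (u) (f)) (t (p) (p))) = k(2, 1) = 0
  f = 1
  u = 0
  f = 1
  (h (f) (u) (f)) = h(1, 0, 1) = 2
  f = 1
  u = 0
  f = 1
  (h (f) (u) (f)) = h(1, 0, 1) = 2
  (t (h (f) (u) (f)) (h (f) (u) (f))) = t(2, 2) = 1
  (h (f) (k (h (f) (u) (f)) (t (p) (p))) (t (h (f) (u) (f)) (h (f) (u) (f)))) = h(1, 0, 1) = 2
  f = 1
  u = 0
  f = 1
  (h (f) (u) (f)) = h(1, 0, 1) = 2
  f = 1
  u = 0
  f = 1
  (h (f) (u) (f)) = h(1, 0, 1) = 2
  (t (h (f) (u) (f)) (h (f) (u) (f))) = t(2, 2) = 1
  u = 0
  p = 2
  (w (p)) = w(2,) = 2
  u = 0
  f = 1
  (q (u) (f)) = q(0, 1) = 1
  (q (w (p)) (q (u) (f))) = q(2, 1) = 1
  (h (t (h (f) (u) (f)) (h (f) (u) (f))) (u) (q (w (p)) (q (u) (f)))) = h(1, 0, 1) = 2
  (t (h (f) (k (h (f) (u) (f)) (t (p) (p))) (t (h (f) (u) (f)) (h (f) (u) (f)))) (h (t (h (f) (u) (f)) (h (f) (u) (f))) (u) (q (w (p)) (q (u) (f))))) = t(2, 2) = 1


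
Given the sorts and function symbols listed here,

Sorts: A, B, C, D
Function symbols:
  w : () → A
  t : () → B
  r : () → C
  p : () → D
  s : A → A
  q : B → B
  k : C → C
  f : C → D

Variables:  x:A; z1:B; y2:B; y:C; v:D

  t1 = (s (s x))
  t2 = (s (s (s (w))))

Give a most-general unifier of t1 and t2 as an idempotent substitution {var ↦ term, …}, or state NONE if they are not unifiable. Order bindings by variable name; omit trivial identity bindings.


{x ↦ (s (w))}


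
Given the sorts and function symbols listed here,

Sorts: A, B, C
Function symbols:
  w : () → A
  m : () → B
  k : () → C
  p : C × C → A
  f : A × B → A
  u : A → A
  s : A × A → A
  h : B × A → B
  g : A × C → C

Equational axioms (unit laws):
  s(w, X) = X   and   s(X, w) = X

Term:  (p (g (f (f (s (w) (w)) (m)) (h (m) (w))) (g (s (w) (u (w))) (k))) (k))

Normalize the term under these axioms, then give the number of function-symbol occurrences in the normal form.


size = 14

1. (p (g (f (f (s (w) (w)) (m)) (h (m) (w))) (g (s (w) (u (w))) (k))) (k))  →  (p (g (f (f (w) (m)) (h (m) (w))) (g (s (w) (u (w))) (k))) (k))
2. (p (g (f (f (w) (m)) (h (m) (w))) (g (s (w) (u (w))) (k))) (k))  →  (p (g (f (f (w) (m)) (h (m) (w))) (g (u (w)) (k))) (k))
normal form: (p (g (f (f (w) (m)) (h (m) (w))) (g (u (w)) (k))) (k))


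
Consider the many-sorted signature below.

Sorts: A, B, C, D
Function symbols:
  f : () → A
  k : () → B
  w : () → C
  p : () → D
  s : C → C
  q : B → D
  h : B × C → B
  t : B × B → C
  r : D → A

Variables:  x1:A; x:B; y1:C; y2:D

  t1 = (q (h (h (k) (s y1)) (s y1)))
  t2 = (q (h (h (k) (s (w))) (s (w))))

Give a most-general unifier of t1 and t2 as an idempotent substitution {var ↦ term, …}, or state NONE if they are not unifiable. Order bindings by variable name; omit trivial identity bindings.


{y1 ↦ (w)}


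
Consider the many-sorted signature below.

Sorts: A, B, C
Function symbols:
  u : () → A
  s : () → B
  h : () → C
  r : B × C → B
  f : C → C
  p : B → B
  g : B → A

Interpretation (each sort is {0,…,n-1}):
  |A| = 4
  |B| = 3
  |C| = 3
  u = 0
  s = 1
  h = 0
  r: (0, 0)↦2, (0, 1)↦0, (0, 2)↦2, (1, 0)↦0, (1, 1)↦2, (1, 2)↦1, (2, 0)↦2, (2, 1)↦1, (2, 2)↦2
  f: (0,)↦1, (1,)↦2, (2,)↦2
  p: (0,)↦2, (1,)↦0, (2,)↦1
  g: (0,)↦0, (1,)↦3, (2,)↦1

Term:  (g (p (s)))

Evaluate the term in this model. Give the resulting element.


value = 0

  s = 1
  (p (s)) = p(1,) = 0
  (g (p (s))) = g(0,) = 0


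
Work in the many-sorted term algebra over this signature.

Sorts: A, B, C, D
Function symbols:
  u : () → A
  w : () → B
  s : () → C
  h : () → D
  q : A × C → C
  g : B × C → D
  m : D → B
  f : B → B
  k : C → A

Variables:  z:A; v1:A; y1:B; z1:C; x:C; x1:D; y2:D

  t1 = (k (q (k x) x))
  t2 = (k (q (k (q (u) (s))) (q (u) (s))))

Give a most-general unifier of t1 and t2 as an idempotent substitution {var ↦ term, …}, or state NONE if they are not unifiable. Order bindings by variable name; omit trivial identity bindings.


{x ↦ (q (u) (s))}


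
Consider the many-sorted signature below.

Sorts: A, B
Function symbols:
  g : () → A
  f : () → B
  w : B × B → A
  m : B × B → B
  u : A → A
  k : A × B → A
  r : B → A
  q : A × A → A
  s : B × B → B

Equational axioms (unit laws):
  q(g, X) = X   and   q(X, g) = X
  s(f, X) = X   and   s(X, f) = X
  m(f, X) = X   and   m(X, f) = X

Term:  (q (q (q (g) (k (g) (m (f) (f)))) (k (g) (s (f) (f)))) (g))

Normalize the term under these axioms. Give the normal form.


normal form = (q (k (g) (f)) (k (g) (f)))

1. (q (q (q (g) (k (g) (m (f) (f)))) (k (g) (s (f) (f)))) (g))  →  (q (q (g) (k (g) (m (f) (f)))) (k (g) (s (f) (f))))
2. (q (q (g) (k (g) (m (f) (f)))) (k (g) (s (f) (f))))  →  (q (k (g) (m (f) (f))) (k (g) (s (f) (f))))
3. (q (k (g) (m (f) (f))) (k (g) (s (f) (f))))  →  (q (k (g) (f)) (k (g) (s (f) (f))))
4. (q (k (g) (f)) (k (g) (s (f) (f))))  →  (q (k (g) (f)) (k (g) (f)))


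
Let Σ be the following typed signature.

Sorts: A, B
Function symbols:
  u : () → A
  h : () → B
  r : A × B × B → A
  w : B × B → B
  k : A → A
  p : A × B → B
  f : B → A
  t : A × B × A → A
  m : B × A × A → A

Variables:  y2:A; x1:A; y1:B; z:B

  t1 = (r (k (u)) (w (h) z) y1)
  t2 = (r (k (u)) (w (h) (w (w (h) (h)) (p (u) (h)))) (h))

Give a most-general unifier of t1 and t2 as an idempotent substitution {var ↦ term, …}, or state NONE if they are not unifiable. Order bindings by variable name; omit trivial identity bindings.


{y1 ↦ (h), z ↦ (w (w (h) (h)) (p (u) (h)))}


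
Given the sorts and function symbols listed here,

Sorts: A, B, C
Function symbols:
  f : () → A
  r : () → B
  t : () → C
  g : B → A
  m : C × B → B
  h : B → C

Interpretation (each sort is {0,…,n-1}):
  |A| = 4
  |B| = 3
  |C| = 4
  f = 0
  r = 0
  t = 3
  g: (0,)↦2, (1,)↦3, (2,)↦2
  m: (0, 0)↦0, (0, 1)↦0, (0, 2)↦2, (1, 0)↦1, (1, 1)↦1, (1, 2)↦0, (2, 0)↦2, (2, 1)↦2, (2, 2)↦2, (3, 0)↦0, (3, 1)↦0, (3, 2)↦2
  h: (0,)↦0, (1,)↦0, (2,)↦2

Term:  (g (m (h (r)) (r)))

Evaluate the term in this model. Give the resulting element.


value = 2

  r = 0
  (h (r)) = h(0,) = 0
  r = 0
  (m (h (r)) (r)) = m(0, 0) = 0
  (g (m (h (r)) (r))) = g(0,) = 2


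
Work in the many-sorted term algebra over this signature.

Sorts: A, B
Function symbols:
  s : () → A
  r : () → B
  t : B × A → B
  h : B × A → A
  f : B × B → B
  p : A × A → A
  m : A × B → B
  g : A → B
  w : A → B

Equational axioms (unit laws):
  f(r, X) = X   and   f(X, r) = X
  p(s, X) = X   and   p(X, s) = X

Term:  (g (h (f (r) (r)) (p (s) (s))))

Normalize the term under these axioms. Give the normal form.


normal form = (g (h (r) (s)))

1. (g (h (f (r) (r)) (p (s) (s))))  →  (g (h (r) (p (s) (s))))
2. (g (h (r) (p (s) (s))))  →  (g (h (r) (s)))


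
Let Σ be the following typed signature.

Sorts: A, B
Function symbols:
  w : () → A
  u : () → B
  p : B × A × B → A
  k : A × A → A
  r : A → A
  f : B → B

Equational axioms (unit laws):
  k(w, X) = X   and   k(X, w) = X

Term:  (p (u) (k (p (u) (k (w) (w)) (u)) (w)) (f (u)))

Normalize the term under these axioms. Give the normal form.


1. (p (u) (k (p (u) (k (w) (w)) (u)) (w)) (f (u)))  →  (p (u) (p (u) (k (w) (w)) (u)) (f (u)))
2. (p (u) (p (u) (k (w) (w)) (u)) (f (u)))  →  (p (u) (p (u) (w) (u)) (f (u)))

normal form = (p (u) (p (u) (w) (u)) (f (u)))


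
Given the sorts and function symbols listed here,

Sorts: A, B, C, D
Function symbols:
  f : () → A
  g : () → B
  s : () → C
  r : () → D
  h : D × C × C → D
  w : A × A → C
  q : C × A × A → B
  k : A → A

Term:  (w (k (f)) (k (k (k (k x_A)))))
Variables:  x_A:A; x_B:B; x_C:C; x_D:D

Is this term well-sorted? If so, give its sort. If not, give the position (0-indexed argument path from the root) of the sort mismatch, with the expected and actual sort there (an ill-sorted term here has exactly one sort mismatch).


    (f) : A
  (k (f)) : A
          x_A : A
        (k x_A) : A
      (k (k x_A)) : A
    (k (k (k x_A))) : A
  (k (k (k (k x_A)))) : A
(w (k (f)) (k (k (k (k x_A))))) : C

well-sorted; sort = C


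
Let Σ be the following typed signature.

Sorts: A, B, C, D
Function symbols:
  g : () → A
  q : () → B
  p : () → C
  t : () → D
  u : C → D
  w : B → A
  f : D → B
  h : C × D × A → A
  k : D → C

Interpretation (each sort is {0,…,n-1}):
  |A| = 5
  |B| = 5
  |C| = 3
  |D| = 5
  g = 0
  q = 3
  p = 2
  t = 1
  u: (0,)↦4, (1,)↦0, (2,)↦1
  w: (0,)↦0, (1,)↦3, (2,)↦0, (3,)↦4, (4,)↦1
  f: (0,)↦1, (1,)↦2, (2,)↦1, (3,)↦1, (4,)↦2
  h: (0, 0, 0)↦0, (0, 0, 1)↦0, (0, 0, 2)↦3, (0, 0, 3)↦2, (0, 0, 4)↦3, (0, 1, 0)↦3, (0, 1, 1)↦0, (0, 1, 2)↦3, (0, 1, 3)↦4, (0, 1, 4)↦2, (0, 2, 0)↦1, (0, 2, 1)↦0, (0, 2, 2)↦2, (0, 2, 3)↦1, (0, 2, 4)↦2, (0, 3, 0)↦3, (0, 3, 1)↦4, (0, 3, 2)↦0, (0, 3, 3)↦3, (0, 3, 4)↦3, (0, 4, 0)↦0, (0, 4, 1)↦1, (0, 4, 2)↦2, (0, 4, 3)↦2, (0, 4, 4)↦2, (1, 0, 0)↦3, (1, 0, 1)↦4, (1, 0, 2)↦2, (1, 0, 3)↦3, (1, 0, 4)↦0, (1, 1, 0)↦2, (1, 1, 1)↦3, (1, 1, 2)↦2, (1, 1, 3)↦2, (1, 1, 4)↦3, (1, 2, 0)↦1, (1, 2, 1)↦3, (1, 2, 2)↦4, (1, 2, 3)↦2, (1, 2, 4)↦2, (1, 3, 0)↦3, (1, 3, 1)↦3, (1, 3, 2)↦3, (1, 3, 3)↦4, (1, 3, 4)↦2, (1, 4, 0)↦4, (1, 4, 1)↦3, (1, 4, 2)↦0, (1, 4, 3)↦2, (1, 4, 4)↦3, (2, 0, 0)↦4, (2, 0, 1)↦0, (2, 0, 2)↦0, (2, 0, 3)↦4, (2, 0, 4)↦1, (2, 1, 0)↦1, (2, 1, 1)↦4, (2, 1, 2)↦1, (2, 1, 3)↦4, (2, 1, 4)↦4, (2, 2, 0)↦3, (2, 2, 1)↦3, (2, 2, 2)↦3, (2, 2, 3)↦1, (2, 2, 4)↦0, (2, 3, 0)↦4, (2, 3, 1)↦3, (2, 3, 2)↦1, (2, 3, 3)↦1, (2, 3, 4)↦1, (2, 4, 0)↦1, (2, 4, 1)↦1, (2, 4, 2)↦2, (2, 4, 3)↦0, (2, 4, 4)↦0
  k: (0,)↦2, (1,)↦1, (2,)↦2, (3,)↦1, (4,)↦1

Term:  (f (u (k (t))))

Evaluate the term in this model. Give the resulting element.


value = 1

  t = 1
  (k (t)) = k(1,) = 1
  (u (k (t))) = u(1,) = 0
  (f (u (k (t)))) = f(0,) = 1


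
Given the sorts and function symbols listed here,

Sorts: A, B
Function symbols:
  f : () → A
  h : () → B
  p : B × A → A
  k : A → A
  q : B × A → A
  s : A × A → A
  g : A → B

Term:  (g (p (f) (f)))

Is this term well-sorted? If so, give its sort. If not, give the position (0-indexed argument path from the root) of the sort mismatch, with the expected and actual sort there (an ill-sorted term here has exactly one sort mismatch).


ill-sorted at position [0, 0]: expected B, got A

    (f) : A
    (f) : A
  (p (f) (f)) : ✗ arg 0 at [0, 0] has sort A, expected B


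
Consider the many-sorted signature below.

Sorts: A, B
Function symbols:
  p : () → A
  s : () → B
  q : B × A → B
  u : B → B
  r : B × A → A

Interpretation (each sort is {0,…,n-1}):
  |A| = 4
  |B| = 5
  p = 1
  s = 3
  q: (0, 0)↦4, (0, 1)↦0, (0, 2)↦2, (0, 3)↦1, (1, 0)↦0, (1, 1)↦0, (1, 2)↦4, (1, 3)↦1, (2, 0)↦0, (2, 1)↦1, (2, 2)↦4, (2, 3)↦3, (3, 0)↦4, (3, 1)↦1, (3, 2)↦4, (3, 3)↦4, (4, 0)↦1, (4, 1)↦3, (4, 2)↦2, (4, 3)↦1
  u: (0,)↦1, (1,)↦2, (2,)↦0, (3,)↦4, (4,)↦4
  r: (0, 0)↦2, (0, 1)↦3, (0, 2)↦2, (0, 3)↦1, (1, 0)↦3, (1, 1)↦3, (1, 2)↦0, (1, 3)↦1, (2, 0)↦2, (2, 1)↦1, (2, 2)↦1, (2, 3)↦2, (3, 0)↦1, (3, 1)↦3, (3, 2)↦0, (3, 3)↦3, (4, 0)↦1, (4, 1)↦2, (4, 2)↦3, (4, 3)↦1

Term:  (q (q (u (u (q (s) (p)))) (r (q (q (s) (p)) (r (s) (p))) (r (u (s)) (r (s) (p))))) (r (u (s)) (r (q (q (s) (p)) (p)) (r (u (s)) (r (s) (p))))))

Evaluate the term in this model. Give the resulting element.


  s = 3
  p = 1
  (q (s) (p)) = q(3, 1) = 1
  (u (q (s) (p))) = u(1,) = 2
  (u (u (q (s) (p)))) = u(2,) = 0
  s = 3
  p = 1
  (q (s) (p)) = q(3, 1) = 1
  s = 3
  p = 1
  (r (s) (p)) = r(3, 1) = 3
  (q (q (s) (p)) (r (s) (p))) = q(1, 3) = 1
  s = 3
  (u (s)) = u(3,) = 4
  s = 3
  p = 1
  (r (s) (p)) = r(3, 1) = 3
  (r (u (s)) (r (s) (p))) = r(4, 3) = 1
  (r (q (q (s) (p)) (r (s) (p))) (r (u (s)) (r (s) (p)))) = r(1, 1) = 3
  (q (u (u (q (s) (p)))) (r (q (q (s) (p)) (r (s) (p))) (r (u (s)) (r (s) (p))))) = q(0, 3) = 1
  s = 3
  (u (s)) = u(3,) = 4
  s = 3
  p = 1
  (q (s) (p)) = q(3, 1) = 1
  p = 1
  (q (q (s) (p)) (p)) = q(1, 1) = 0
  s = 3
  (u (s)) = u(3,) = 4
  s = 3
  p = 1
  (r (s) (p)) = r(3, 1) = 3
  (r (u (s)) (r (s) (p))) = r(4, 3) = 1
  (r (q (q (s) (p)) (p)) (r (u (s)) (r (s) (p)))) = r(0, 1) = 3
  (r (u (s)) (r (q (q (s) (p)) (p)) (r (u (s)) (r (s) (p))))) = r(4, 3) = 1
  (q (q (u (u (q (s) (p)))) (r (q (q (s) (p)) (r (s) (p))) (r (u (s)) (r (s) (p))))) (r (u (s)) (r (q (q (s) (p)) (p)) (r (u (s)) (r (s) (p)))))) = q(1, 1) = 0

value = 0


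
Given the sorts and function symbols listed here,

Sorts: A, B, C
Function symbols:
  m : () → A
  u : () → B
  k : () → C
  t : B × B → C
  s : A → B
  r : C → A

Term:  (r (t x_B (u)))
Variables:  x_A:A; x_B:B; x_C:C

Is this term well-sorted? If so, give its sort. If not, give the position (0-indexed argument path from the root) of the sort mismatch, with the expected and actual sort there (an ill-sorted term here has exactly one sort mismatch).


well-sorted; sort = A

    x_B : B
    (u) : B
  (t x_B (u)) : C
(r (t x_B (u))) : A


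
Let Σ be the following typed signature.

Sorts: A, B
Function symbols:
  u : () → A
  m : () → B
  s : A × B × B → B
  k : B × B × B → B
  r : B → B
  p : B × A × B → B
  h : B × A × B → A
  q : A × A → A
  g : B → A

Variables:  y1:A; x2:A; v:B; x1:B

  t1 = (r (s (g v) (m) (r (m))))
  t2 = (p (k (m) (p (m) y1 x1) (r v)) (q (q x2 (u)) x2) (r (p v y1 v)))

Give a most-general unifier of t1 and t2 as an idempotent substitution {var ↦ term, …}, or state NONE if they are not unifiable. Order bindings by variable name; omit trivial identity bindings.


head clash or occurs-check failure — not unifiable

NONE (not unifiable)
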